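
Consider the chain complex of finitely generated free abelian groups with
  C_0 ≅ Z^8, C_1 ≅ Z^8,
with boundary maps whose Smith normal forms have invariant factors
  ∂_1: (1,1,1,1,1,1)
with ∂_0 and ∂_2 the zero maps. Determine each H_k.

H_0 ≅ Z^2,  H_1 ≅ Z^2.

H_0: b_0 = 8 − 0 − 6 = 2; torsion from ∂_1 factors > 1: none. So H_0 ≅ Z^2.
H_1: b_1 = 8 − 6 − 0 = 2; torsion from ∂_2 factors > 1: none. So H_1 ≅ Z^2.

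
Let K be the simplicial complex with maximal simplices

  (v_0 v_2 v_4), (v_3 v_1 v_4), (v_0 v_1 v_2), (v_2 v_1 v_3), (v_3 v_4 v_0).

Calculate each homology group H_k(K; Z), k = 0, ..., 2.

H_0 ≅ Z,  H_1 ≅ Z,  H_2 = 0.

We work with the vertex ordering v_0 < v_1 < v_2 < v_3 < v_4. The simplices of K, each written with vertices in increasing order, are:

  0-simplices (5): [v_0], [v_1], [v_2], [v_3], [v_4]
  1-simplices (10): [v_0,v_1], [v_0,v_2], [v_0,v_3], [v_0,v_4], [v_1,v_2], [v_1,v_3], [v_1,v_4], [v_2,v_3], [v_2,v_4], [v_3,v_4]
  2-simplices (5): [v_0,v_1,v_2], [v_0,v_2,v_4], [v_0,v_3,v_4], [v_1,v_2,v_3], [v_1,v_3,v_4]

so the chain groups are C_0 ≅ Z^5, C_1 ≅ Z^10, C_2 ≅ Z^5.

Boundary ∂_1: C_1 → C_0 maps an edge to its endpoints' difference, ∂[p,q] = q − p. For instance
  ∂[v_0,v_1] = [v_1] − [v_0].
The resulting 5×10 matrix has rank 4, and its Smith normal form has invariant factors (1,1,1,1).

∂_2: C_2 → C_1 sends each 2-simplex [p,q,r] to [q,r] − [p,r] + [p,q]. For instance
  ∂[v_0,v_1,v_2] = [v_1,v_2] − [v_0,v_2] + [v_0,v_1],
  ∂[v_1,v_3,v_4] = [v_3,v_4] − [v_1,v_4] + [v_1,v_3].
As a 10×5 matrix over Z this has rank 5, with invariant factors (1,1,1,1,1).

Computing H_k = (kernel of ∂_k) / (image of ∂_{k+1}):

  H_0: rank C_0 − rank ∂_1 = 5 − 4 = 1, and the invariant factors of ∂_1 are all 1, so H_0 ≅ Z.
  H_1: rank ker ∂_1 − rank ∂_2 = (10 − 4) − 5 = 1, and the invariant factors of ∂_2 are all 1, so H_1 ≅ Z.
  H_2: rank ker ∂_2 − rank ∂_3 = (5 − 5) − 0 = 0, and there is no ∂_3, so H_2 ≅ 0.

As a check, the Euler characteristic is 5 − 10 + 5 = 0, which agrees with 1 − 1 + 0 = 0.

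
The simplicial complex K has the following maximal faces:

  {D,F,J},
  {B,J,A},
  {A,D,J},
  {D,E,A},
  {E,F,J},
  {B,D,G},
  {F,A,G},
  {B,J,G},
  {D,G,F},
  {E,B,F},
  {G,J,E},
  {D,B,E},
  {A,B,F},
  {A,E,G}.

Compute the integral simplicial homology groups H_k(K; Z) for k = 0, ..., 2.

Take the total order A < B < D < E < F < G < J on the vertex set. Then K (dimension 2) consists of the simplices:

  0-simplices (7): A, B, D, E, F, G, J
  1-simplices (21): AB, AD, AE, AF, AG, AJ, BD, BE, BF, BG, BJ, DE, DF, DG, DJ, EF, EG, EJ, FG, FJ, GJ
  2-simplices (14): ABF, ABJ, ADE, ADJ, AEG, AFG, BDE, BDG, BEF, BGJ, DFG, DFJ, EFJ, EGJ

so the chain groups are C_0 ≅ Z^7, C_1 ≅ Z^21, C_2 ≅ Z^14.

Boundary ∂_1: C_1 → C_0 maps an edge to its endpoints' difference, ∂[p,q] = q − p.
This gives a 7×21 integer matrix of rank 6; reducing to Smith normal form yields diagonal entries (1,1,1,1,1,1).

The boundary map ∂_2: C_2 → C_1 maps a triangle to the signed sum of its edges. For instance
  ∂BGJ = GJ − BJ + BG,
  ∂ABJ = BJ − AJ + AB.
This gives a 21×14 integer matrix of rank 13; reducing to Smith normal form yields diagonal entries (1,1,1,1,1,1,1,1,1,1,1,1,1).

From H_k ≅ ker(∂_k) / im(∂_{k+1}) we obtain:

  H_0: rank C_0 − rank ∂_1 = 7 − 6 = 1, and the invariant factors of ∂_1 are all 1, so H_0 = Z.
  H_1: rank ker ∂_1 − rank ∂_2 = (21 − 6) − 13 = 2, and the invariant factors of ∂_2 are all 1, so H_1 = Z^2.
  H_2: rank ker ∂_2 − rank ∂_3 = (14 − 13) − 0 = 1, and there is no ∂_3, so H_2 = Z.

As a check, the Euler characteristic is 7 − 21 + 14 = 0, which agrees with 1 − 2 + 1 = 0.

H_0 ≅ Z,  H_1 ≅ Z^2,  H_2 ≅ Z.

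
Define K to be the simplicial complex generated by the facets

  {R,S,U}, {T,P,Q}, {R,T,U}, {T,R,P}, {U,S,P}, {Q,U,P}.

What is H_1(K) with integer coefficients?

H_1 = Z.

Order the vertices as P < Q < R < S < T < U. Listing each simplex with vertices in this order, K has dimension 2 with simplices:

  0-simplices (6): P, Q, R, S, T, U
  1-simplices (12): PQ, PR, PS, PT, PU, QT, QU, RS, RT, RU, SU, TU
  2-simplices (6): PQT, PQU, PRT, PSU, RSU, RTU

giving chain groups C_0 ≅ Z^6, C_1 ≅ Z^12, C_2 ≅ Z^6.

Boundary ∂_1: C_1 → C_0 sends each edge [p,q] (with p < q) to q − p.
As a 6×12 matrix over Z this has rank 5, with invariant factors (1,1,1,1,1).

Boundary ∂_2: C_2 → C_1 acts by ∂[p,q,r] = [q,r] − [p,r] + [p,q]. For instance
  ∂PQT = QT − PT + PQ,
  ∂PQU = QU − PU + PQ.
The resulting 12×6 matrix has rank 6, and its Smith normal form has invariant factors (1,1,1,1,1,1).

From H_k ≅ ker(∂_k) / im(∂_{k+1}) we obtain:

  H_1: rank ker ∂_1 − rank ∂_2 = (12 − 5) − 6 = 1, and the invariant factors of ∂_2 are all 1, so H_1 ≅ Z.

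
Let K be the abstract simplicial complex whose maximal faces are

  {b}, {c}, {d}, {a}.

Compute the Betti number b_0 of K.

We work with the vertex ordering a < b < c < d. The simplices of K, each written with vertices in increasing order, are:

  0-simplices (4): a, b, c, d

Hence C_0 ≅ Z^4.

Reading off H_k = ker ∂_k / im ∂_{k+1}:

  H_0: rank C_0 − rank ∂_1 = 4 − 0 = 4, and there is no ∂_1, so H_0 = Z^4.

Hence the Betti numbers are b_0 = 4.

b_0 = 4.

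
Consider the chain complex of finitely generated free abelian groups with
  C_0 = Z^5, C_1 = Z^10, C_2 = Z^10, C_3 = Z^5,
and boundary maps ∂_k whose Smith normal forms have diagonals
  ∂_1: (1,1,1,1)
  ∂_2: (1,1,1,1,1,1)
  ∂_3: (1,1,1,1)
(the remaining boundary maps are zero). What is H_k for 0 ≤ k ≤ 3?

H_0 ≅ Z,  H_1 = 0,  H_2 = 0,  H_3 ≅ Z.

H_0: b_0 = 5 − 0 − 4 = 1; torsion from ∂_1 factors > 1: none. So H_0 ≅ Z.
H_1: b_1 = 10 − 4 − 6 = 0; torsion from ∂_2 factors > 1: none. So H_1 ≅ 0.
H_2: b_2 = 10 − 6 − 4 = 0; torsion from ∂_3 factors > 1: none. So H_2 ≅ 0.
H_3: b_3 = 5 − 4 − 0 = 1; torsion from ∂_4 factors > 1: none. So H_3 ≅ Z.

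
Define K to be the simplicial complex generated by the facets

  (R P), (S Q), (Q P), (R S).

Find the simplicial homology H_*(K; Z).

We work with the vertex ordering P < Q < R < S. The simplices of K, each written with vertices in increasing order, are:

  0-simplices (4): P, Q, R, S
  1-simplices (4): PQ, PR, QS, RS

Hence C_0 ≅ Z^4, C_1 ≅ Z^4.

The boundary map ∂_1: C_1 → C_0 sends each edge [p,q] (with p < q) to q − p. For instance
  ∂PR = R − P.
The resulting 4×4 matrix has rank 3, and its Smith normal form has invariant factors (1,1,1).

Now H_k = ker ∂_k / im ∂_{k+1}, so:

  H_0: rank C_0 − rank ∂_1 = 4 − 3 = 1, and the invariant factors of ∂_1 are all 1, so H_0 ≅ Z.
  H_1: rank ker ∂_1 − rank ∂_2 = (4 − 3) − 0 = 1, and there is no ∂_2, so H_1 ≅ Z.

As a check, the Euler characteristic is 4 − 4 = 0, which agrees with 1 − 1 = 0.
(K is a triangulation of the circle S^1.)

H_0 ≅ Z,  H_1 ≅ Z.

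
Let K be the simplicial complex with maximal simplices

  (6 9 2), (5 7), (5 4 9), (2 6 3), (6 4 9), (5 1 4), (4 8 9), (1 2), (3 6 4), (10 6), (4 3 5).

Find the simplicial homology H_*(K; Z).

H_0 = Z,  H_1 = Z,  H_2 = 0.

We work with the vertex ordering 1 < 2 < 3 < 4 < 5 < 6 < 7 < 8 < 9 < 10. The simplices of K, each written with vertices in increasing order, are:

  0-simplices (10): [1], [2], [3], [4], [5], [6], [7], [8], [9], [10]
  1-simplices (18): [1,2], [1,4], [1,5], [2,3], [2,6], [2,9], [3,4], [3,5], [3,6], [4,5], [4,6], [4,8], [4,9], [5,7], [5,9], [6,9], [6,10], [8,9]
  2-simplices (8): [1,4,5], [2,3,6], [2,6,9], [3,4,5], [3,4,6], [4,5,9], [4,6,9], [4,8,9]

Hence C_0 ≅ Z^10, C_1 ≅ Z^18, C_2 ≅ Z^8.

Boundary ∂_1: C_1 → C_0 maps an edge to its endpoints' difference, ∂[p,q] = q − p. For instance
  ∂[8,9] = [9] − [8].
As a 10×18 matrix over Z this has rank 9, with invariant factors (1,1,1,1,1,1,1,1,1).

∂_2: C_2 → C_1 acts by ∂[p,q,r] = [q,r] − [p,r] + [p,q]. For instance
  ∂[2,6,9] = [6,9] − [2,9] + [2,6],
  ∂[4,6,9] = [6,9] − [4,9] + [4,6].
As a 18×8 matrix over Z this has rank 8, with invariant factors (1,1,1,1,1,1,1,1).

Reading off H_k = ker ∂_k / im ∂_{k+1}:

  H_0: rank C_0 − rank ∂_1 = 10 − 9 = 1, and the invariant factors of ∂_1 are all 1, so H_0 = Z.
  H_1: rank ker ∂_1 − rank ∂_2 = (18 − 9) − 8 = 1, and the invariant factors of ∂_2 are all 1, so H_1 = Z.
  H_2: rank ker ∂_2 − rank ∂_3 = (8 − 8) − 0 = 0, and there is no ∂_3, so H_2 = 0.

As a check, the Euler characteristic is 10 − 18 + 8 = 0, which agrees with 1 − 1 + 0 = 0.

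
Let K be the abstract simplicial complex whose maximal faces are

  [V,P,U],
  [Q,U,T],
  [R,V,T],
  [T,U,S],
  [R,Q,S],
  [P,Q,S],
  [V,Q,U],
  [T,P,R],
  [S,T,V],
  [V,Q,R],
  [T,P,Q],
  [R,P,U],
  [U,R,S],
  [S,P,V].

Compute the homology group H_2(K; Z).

Order the vertices as P < Q < R < S < T < U < V. Listing each simplex with vertices in this order, K has dimension 2 with simplices:

  0-simplices (7): P, Q, R, S, T, U, V
  1-simplices (21): PQ, PR, PS, PT, PU, PV, QR, QS, QT, QU, QV, RS, RT, RU, RV, ST, SU, SV, TU, TV, UV
  2-simplices (14): PQS, PQT, PRT, PRU, PSV, PUV, QRS, QRV, QTU, QUV, RSU, RTV, STU, STV

so the chain groups are C_0 ≅ Z^7, C_1 ≅ Z^21, C_2 ≅ Z^14.

Boundary ∂_1: C_1 → C_0 maps an edge to its endpoints' difference, ∂[p,q] = q − p.
As a 7×21 matrix over Z this has rank 6, with invariant factors (1,1,1,1,1,1).

∂_2: C_2 → C_1 acts by ∂[p,q,r] = [q,r] − [p,r] + [p,q]. For instance
  ∂PQS = QS − PS + PQ,
  ∂PSV = SV − PV + PS.
The resulting 21×14 matrix has rank 13, and its Smith normal form has invariant factors (1,1,1,1,1,1,1,1,1,1,1,1,1).

Computing H_k = (kernel of ∂_k) / (image of ∂_{k+1}):

  H_2: rank ker ∂_2 − rank ∂_3 = (14 − 13) − 0 = 1, and there is no ∂_3, so H_2 = Z.

(K is a triangulation of the torus T^2.)

H_2 = Z.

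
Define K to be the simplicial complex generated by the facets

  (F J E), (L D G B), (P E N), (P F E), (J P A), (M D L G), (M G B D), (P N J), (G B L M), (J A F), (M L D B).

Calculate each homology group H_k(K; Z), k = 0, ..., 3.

H_0 ≅ Z^2,  H_1 ≅ Z,  H_2 = 0,  H_3 ≅ Z.

We work with the vertex ordering A < B < D < E < F < G < J < L < M < N < P. The simplices of K, each written with vertices in increasing order, are:

  0-simplices (11): A, B, D, E, F, G, J, L, M, N, P
  1-simplices (22): AF, AJ, AP, BD, BG, BL, BM, DG, DL, DM, EF, EJ, EN, EP, FJ, FP, GL, GM, JN, JP, LM, NP
  2-simplices (16): AFJ, AJP, BDG, BDL, BDM, BGL, BGM, BLM, DGL, DGM, DLM, EFJ, EFP, ENP, GLM, JNP
  3-simplices (5): BDGL, BDGM, BDLM, BGLM, DGLM

giving chain groups C_0 ≅ Z^11, C_1 ≅ Z^22, C_2 ≅ Z^16, C_3 ≅ Z^5.

Boundary ∂_1: C_1 → C_0 sends each edge [p,q] (with p < q) to q − p. For instance
  ∂AJ = J − A.
The 11×22 boundary matrix has rank 9 and Smith normal form diag(1,1,1,1,1,1,1,1,1).

∂_2: C_2 → C_1 sends each 2-simplex [p,q,r] to [q,r] − [p,r] + [p,q]. For instance
  ∂GLM = LM − GM + GL,
  ∂EFJ = FJ − EJ + EF.
The resulting 22×16 matrix has rank 12, and its Smith normal form has invariant factors (1,1,1,1,1,1,1,1,1,1,1,1).

Boundary ∂_3: C_3 → C_2 sends each 3-simplex σ to the alternating sum Σ_i (−1)^i (σ with its i-th vertex removed). For instance
  ∂BGLM = GLM − BLM + BGM − BGL,
  ∂DGLM = GLM − DLM + DGM − DGL.
The 16×5 boundary matrix has rank 4 and Smith normal form diag(1,1,1,1).

Reading off H_k = ker ∂_k / im ∂_{k+1}:

  H_0: rank C_0 − rank ∂_1 = 11 − 9 = 2, and the invariant factors of ∂_1 are all 1, so H_0 = Z^2.
  H_1: rank ker ∂_1 − rank ∂_2 = (22 − 9) − 12 = 1, and the invariant factors of ∂_2 are all 1, so H_1 = Z.
  H_2: rank ker ∂_2 − rank ∂_3 = (16 − 12) − 4 = 0, and the invariant factors of ∂_3 are all 1, so H_2 = 0.
  H_3: rank ker ∂_3 − rank ∂_4 = (5 − 4) − 0 = 1, and there is no ∂_4, so H_3 = Z.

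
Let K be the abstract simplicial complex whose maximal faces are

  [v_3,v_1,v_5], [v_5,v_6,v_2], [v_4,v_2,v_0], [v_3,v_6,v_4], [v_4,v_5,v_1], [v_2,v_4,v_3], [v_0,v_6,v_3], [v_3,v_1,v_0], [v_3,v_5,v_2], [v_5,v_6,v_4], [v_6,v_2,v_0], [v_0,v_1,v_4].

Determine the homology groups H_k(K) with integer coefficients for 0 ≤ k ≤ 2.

H_0 ≅ Z,  H_1 ≅ Z/2,  H_2 = 0.

We work with the vertex ordering v_0 < v_1 < v_2 < v_3 < v_4 < v_5 < v_6. The simplices of K, each written with vertices in increasing order, are:

  0-simplices (7): [v_0], [v_1], [v_2], [v_3], [v_4], [v_5], [v_6]
  1-simplices (18): (18 of them)
  2-simplices (12): (12 of them)

so the chain groups are C_0 ≅ Z^7, C_1 ≅ Z^18, C_2 ≅ Z^12.

The boundary map ∂_1: C_1 → C_0 is given by ∂[p,q] = [q] − [p]. For instance
  ∂[v_4,v_5] = [v_5] − [v_4].
This gives a 7×18 integer matrix of rank 6; reducing to Smith normal form yields diagonal entries (1,1,1,1,1,1).

∂_2: C_2 → C_1 sends each 2-simplex [p,q,r] to [q,r] − [p,r] + [p,q]. For instance
  ∂[v_3,v_4,v_6] = [v_4,v_6] − [v_3,v_6] + [v_3,v_4],
  ∂[v_1,v_4,v_5] = [v_4,v_5] − [v_1,v_5] + [v_1,v_4].
As a 18×12 matrix over Z this has rank 12, with invariant factors (1,1,1,1,1,1,1,1,1,1,1,2).

Now H_k = ker ∂_k / im ∂_{k+1}, so:

  H_0: rank C_0 − rank ∂_1 = 7 − 6 = 1, and the invariant factors of ∂_1 are all 1, so H_0 ≅ Z.
  H_1: rank ker ∂_1 − rank ∂_2 = (18 − 6) − 12 = 0, and ∂_2 has invariant factor 2 > 1, so H_1 ≅ Z/2.
  H_2: rank ker ∂_2 − rank ∂_3 = (12 − 12) − 0 = 0, and there is no ∂_3, so H_2 ≅ 0.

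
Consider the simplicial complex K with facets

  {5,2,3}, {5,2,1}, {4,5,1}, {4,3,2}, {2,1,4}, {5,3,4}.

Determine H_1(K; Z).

H_1 ≅ 0.

Take the total order 1 < 2 < 3 < 4 < 5 on the vertex set. Then K (dimension 2) consists of the simplices:

  0-simplices (5): [1], [2], [3], [4], [5]
  1-simplices (9): [1,2], [1,4], [1,5], [2,3], [2,4], [2,5], [3,4], [3,5], [4,5]
  2-simplices (6): [1,2,4], [1,2,5], [1,4,5], [2,3,4], [2,3,5], [3,4,5]

Hence C_0 ≅ Z^5, C_1 ≅ Z^9, C_2 ≅ Z^6.

Boundary ∂_1: C_1 → C_0 is given by ∂[p,q] = [q] − [p].
As a 5×9 matrix over Z this has rank 4, with invariant factors (1,1,1,1).

∂_2: C_2 → C_1 maps a triangle to the signed sum of its edges. For instance
  ∂[1,2,4] = [2,4] − [1,4] + [1,2],
  ∂[1,2,5] = [2,5] − [1,5] + [1,2].
The 9×6 boundary matrix has rank 5 and Smith normal form diag(1,1,1,1,1).

Now H_k = ker ∂_k / im ∂_{k+1}, so:

  H_1: rank ker ∂_1 − rank ∂_2 = (9 − 4) − 5 = 0, and the invariant factors of ∂_2 are all 1, so H_1 = 0.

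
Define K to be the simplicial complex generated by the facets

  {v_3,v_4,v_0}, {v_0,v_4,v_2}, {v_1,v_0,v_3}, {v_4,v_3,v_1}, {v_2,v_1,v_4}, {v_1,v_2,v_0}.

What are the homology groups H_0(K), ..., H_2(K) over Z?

Take the total order v_0 < v_1 < v_2 < v_3 < v_4 on the vertex set. Then K (dimension 2) consists of the simplices:

  0-simplices (5): [v_0], [v_1], [v_2], [v_3], [v_4]
  1-simplices (9): [v_0,v_1], [v_0,v_2], [v_0,v_3], [v_0,v_4], [v_1,v_2], [v_1,v_3], [v_1,v_4], [v_2,v_4], [v_3,v_4]
  2-simplices (6): [v_0,v_1,v_2], [v_0,v_1,v_3], [v_0,v_2,v_4], [v_0,v_3,v_4], [v_1,v_2,v_4], [v_1,v_3,v_4]

Hence C_0 ≅ Z^5, C_1 ≅ Z^9, C_2 ≅ Z^6.

The boundary map ∂_1: C_1 → C_0 is given by ∂[p,q] = [q] − [p]. For instance
  ∂[v_3,v_4] = [v_4] − [v_3].
As a 5×9 matrix over Z this has rank 4, with invariant factors (1,1,1,1).

∂_2: C_2 → C_1 sends each 2-simplex [p,q,r] to [q,r] − [p,r] + [p,q]. For instance
  ∂[v_0,v_3,v_4] = [v_3,v_4] − [v_0,v_4] + [v_0,v_3],
  ∂[v_0,v_1,v_2] = [v_1,v_2] − [v_0,v_2] + [v_0,v_1].
The 9×6 boundary matrix has rank 5 and Smith normal form diag(1,1,1,1,1).

Computing H_k = (kernel of ∂_k) / (image of ∂_{k+1}):

  H_0: rank C_0 − rank ∂_1 = 5 − 4 = 1, and the invariant factors of ∂_1 are all 1, so H_0 = Z.
  H_1: rank ker ∂_1 − rank ∂_2 = (9 − 4) − 5 = 0, and the invariant factors of ∂_2 are all 1, so H_1 = 0.
  H_2: rank ker ∂_2 − rank ∂_3 = (6 − 5) − 0 = 1, and there is no ∂_3, so H_2 = Z.

H_0 ≅ Z,  H_1 = 0,  H_2 ≅ Z.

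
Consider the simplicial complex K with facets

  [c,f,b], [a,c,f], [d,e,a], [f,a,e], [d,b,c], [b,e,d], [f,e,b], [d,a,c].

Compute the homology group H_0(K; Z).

Take the total order a < b < c < d < e < f on the vertex set. Then K (dimension 2) consists of the simplices:

  0-simplices (6): a, b, c, d, e, f
  1-simplices (12): ac, ad, ae, af, bc, bd, be, bf, cd, cf, de, ef
  2-simplices (8): acd, acf, ade, aef, bcd, bcf, bde, bef

Hence C_0 ≅ Z^6, C_1 ≅ Z^12, C_2 ≅ Z^8.

The boundary map ∂_1: C_1 → C_0 maps an edge to its endpoints' difference, ∂[p,q] = q − p. For instance
  ∂ad = d − a.
As a 6×12 matrix over Z this has rank 5, with invariant factors (1,1,1,1,1).

The boundary map ∂_2: C_2 → C_1 sends each 2-simplex [p,q,r] to [q,r] − [p,r] + [p,q]. For instance
  ∂acf = cf − af + ac,
  ∂bde = de − be + bd.
This gives a 12×8 integer matrix of rank 7; reducing to Smith normal form yields diagonal entries (1,1,1,1,1,1,1).

Computing H_k = (kernel of ∂_k) / (image of ∂_{k+1}):

  H_0: rank C_0 − rank ∂_1 = 6 − 5 = 1, and the invariant factors of ∂_1 are all 1, so H_0 = Z.

H_0 ≅ Z.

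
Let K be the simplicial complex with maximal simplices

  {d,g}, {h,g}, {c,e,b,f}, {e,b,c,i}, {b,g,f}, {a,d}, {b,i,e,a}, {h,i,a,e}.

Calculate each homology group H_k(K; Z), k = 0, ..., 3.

Take the total order a < b < c < d < e < f < g < h < i on the vertex set. Then K (dimension 3) consists of the simplices:

  0-simplices (9): a, b, c, d, e, f, g, h, i
  1-simplices (20): ab, ad, ae, ah, ai, bc, be, bf, bg, bi, ce, cf, ci, dg, ef, eh, ei, fg, gh, hi
  2-simplices (14): abe, abi, aeh, aei, ahi, bce, bcf, bci, bef, bei, bfg, cef, cei, ehi
  3-simplices (4): abei, aehi, bcef, bcei

giving chain groups C_0 ≅ Z^9, C_1 ≅ Z^20, C_2 ≅ Z^14, C_3 ≅ Z^4.

The boundary map ∂_1: C_1 → C_0 sends each edge [p,q] (with p < q) to q − p.
As a 9×20 matrix over Z this has rank 8, with invariant factors (1,1,1,1,1,1,1,1).

Boundary ∂_2: C_2 → C_1 maps a triangle to the signed sum of its edges. For instance
  ∂cef = ef − cf + ce,
  ∂aeh = eh − ah + ae.
As a 20×14 matrix over Z this has rank 10, with invariant factors (1,1,1,1,1,1,1,1,1,1).

Boundary ∂_3: C_3 → C_2 sends each 3-simplex σ to the alternating sum Σ_i (−1)^i (σ with its i-th vertex removed). For instance
  ∂aehi = ehi − ahi + aei − aeh,
  ∂bcei = cei − bei + bci − bce.
This gives a 14×4 integer matrix of rank 4; reducing to Smith normal form yields diagonal entries (1,1,1,1).

From H_k ≅ ker(∂_k) / im(∂_{k+1}) we obtain:

  H_0: rank C_0 − rank ∂_1 = 9 − 8 = 1, and the invariant factors of ∂_1 are all 1, so H_0 = Z.
  H_1: rank ker ∂_1 − rank ∂_2 = (20 − 8) − 10 = 2, and the invariant factors of ∂_2 are all 1, so H_1 = Z^2.
  H_2: rank ker ∂_2 − rank ∂_3 = (14 − 10) − 4 = 0, and the invariant factors of ∂_3 are all 1, so H_2 = 0.
  H_3: rank ker ∂_3 − rank ∂_4 = (4 − 4) − 0 = 0, and there is no ∂_4, so H_3 = 0.

H_0 = Z,  H_1 = Z^2,  H_2 = 0,  H_3 = 0.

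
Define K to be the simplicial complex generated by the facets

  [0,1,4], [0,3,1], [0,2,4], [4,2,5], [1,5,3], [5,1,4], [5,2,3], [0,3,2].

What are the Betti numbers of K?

b_0 = 1, b_1 = 0, b_2 = 1.

Order the vertices as 0 < 1 < 2 < 3 < 4 < 5. Listing each simplex with vertices in this order, K has dimension 2 with simplices:

  0-simplices (6): [0], [1], [2], [3], [4], [5]
  1-simplices (12): [0,1], [0,2], [0,3], [0,4], [1,3], [1,4], [1,5], [2,3], [2,4], [2,5], [3,5], [4,5]
  2-simplices (8): [0,1,3], [0,1,4], [0,2,3], [0,2,4], [1,3,5], [1,4,5], [2,3,5], [2,4,5]

giving chain groups C_0 ≅ Z^6, C_1 ≅ Z^12, C_2 ≅ Z^8.

The boundary map ∂_1: C_1 → C_0 sends each edge [p,q] (with p < q) to q − p. For instance
  ∂[1,4] = [4] − [1].
As a 6×12 matrix over Z this has rank 5, with invariant factors (1,1,1,1,1).

Boundary ∂_2: C_2 → C_1 acts by ∂[p,q,r] = [q,r] − [p,r] + [p,q]. For instance
  ∂[2,4,5] = [4,5] − [2,5] + [2,4],
  ∂[1,4,5] = [4,5] − [1,5] + [1,4].
This gives a 12×8 integer matrix of rank 7; reducing to Smith normal form yields diagonal entries (1,1,1,1,1,1,1).

Now H_k = ker ∂_k / im ∂_{k+1}, so:

  H_0: rank C_0 − rank ∂_1 = 6 − 5 = 1, and the invariant factors of ∂_1 are all 1, so H_0 = Z.
  H_1: rank ker ∂_1 − rank ∂_2 = (12 − 5) − 7 = 0, and the invariant factors of ∂_2 are all 1, so H_1 = 0.
  H_2: rank ker ∂_2 − rank ∂_3 = (8 − 7) − 0 = 1, and there is no ∂_3, so H_2 = Z.

As a check, the Euler characteristic is 6 − 12 + 8 = 2, which agrees with 1 − 0 + 1 = 2.

Hence the Betti numbers are b_0 = 1, b_1 = 0, b_2 = 1.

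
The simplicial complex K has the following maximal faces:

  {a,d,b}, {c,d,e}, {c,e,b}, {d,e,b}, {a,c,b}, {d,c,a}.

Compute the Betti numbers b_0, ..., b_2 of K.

Order the vertices as a < b < c < d < e. Listing each simplex with vertices in this order, K has dimension 2 with simplices:

  0-simplices (5): a, b, c, d, e
  1-simplices (9): ab, ac, ad, bc, bd, be, cd, ce, de
  2-simplices (6): abc, abd, acd, bce, bde, cde

Hence C_0 ≅ Z^5, C_1 ≅ Z^9, C_2 ≅ Z^6.

Boundary ∂_1: C_1 → C_0 maps an edge to its endpoints' difference, ∂[p,q] = q − p.
The resulting 5×9 matrix has rank 4, and its Smith normal form has invariant factors (1,1,1,1).

Boundary ∂_2: C_2 → C_1 maps a triangle to the signed sum of its edges. For instance
  ∂acd = cd − ad + ac,
  ∂abc = bc − ac + ab.
The 9×6 boundary matrix has rank 5 and Smith normal form diag(1,1,1,1,1).

Computing H_k = (kernel of ∂_k) / (image of ∂_{k+1}):

  H_0: rank C_0 − rank ∂_1 = 5 − 4 = 1, and the invariant factors of ∂_1 are all 1, so H_0 ≅ Z.
  H_1: rank ker ∂_1 − rank ∂_2 = (9 − 4) − 5 = 0, and the invariant factors of ∂_2 are all 1, so H_1 ≅ 0.
  H_2: rank ker ∂_2 − rank ∂_3 = (6 − 5) − 0 = 1, and there is no ∂_3, so H_2 ≅ Z.

As a check, the Euler characteristic is 5 − 9 + 6 = 2, which agrees with 1 − 0 + 1 = 2.

Hence the Betti numbers are b_0 = 1, b_1 = 0, b_2 = 1.

b_0 = 1, b_1 = 0, b_2 = 1.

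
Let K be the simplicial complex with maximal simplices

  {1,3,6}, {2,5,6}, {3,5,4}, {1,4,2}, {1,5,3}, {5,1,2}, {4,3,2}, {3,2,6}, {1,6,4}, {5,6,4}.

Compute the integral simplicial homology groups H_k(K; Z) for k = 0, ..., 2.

H_0 ≅ Z,  H_1 ≅ Z/2Z,  H_2 = 0.

We work with the vertex ordering 1 < 2 < 3 < 4 < 5 < 6. The simplices of K, each written with vertices in increasing order, are:

  0-simplices (6): [1], [2], [3], [4], [5], [6]
  1-simplices (15): [1,2], [1,3], [1,4], [1,5], [1,6], [2,3], [2,4], [2,5], [2,6], [3,4], [3,5], [3,6], [4,5], [4,6], [5,6]
  2-simplices (10): [1,2,4], [1,2,5], [1,3,5], [1,3,6], [1,4,6], [2,3,4], [2,3,6], [2,5,6], [3,4,5], [4,5,6]

Hence C_0 ≅ Z^6, C_1 ≅ Z^15, C_2 ≅ Z^10.

∂_1: C_1 → C_0 is given by ∂[p,q] = [q] − [p].
The resulting 6×15 matrix has rank 5, and its Smith normal form has invariant factors (1,1,1,1,1).

Boundary ∂_2: C_2 → C_1 sends each 2-simplex [p,q,r] to [q,r] − [p,r] + [p,q]. For instance
  ∂[2,3,4] = [3,4] − [2,4] + [2,3],
  ∂[1,3,6] = [3,6] − [1,6] + [1,3].
As a 15×10 matrix over Z this has rank 10, with invariant factors (1,1,1,1,1,1,1,1,1,2).

From H_k ≅ ker(∂_k) / im(∂_{k+1}) we obtain:

  H_0: rank C_0 − rank ∂_1 = 6 − 5 = 1, and the invariant factors of ∂_1 are all 1, so H_0 = Z.
  H_1: rank ker ∂_1 − rank ∂_2 = (15 − 5) − 10 = 0, and ∂_2 has invariant factor 2 > 1, so H_1 = Z/2Z.
  H_2: rank ker ∂_2 − rank ∂_3 = (10 − 10) − 0 = 0, and there is no ∂_3, so H_2 = 0.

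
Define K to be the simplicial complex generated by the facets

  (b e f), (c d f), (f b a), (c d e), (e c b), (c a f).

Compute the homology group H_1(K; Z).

Order the vertices as a < b < c < d < e < f. Listing each simplex with vertices in this order, K has dimension 2 with simplices:

  0-simplices (6): a, b, c, d, e, f
  1-simplices (12): ab, ac, af, bc, be, bf, cd, ce, cf, de, df, ef
  2-simplices (6): abf, acf, bce, bef, cde, cdf

giving chain groups C_0 ≅ Z^6, C_1 ≅ Z^12, C_2 ≅ Z^6.

The boundary map ∂_1: C_1 → C_0 is given by ∂[p,q] = [q] − [p]. For instance
  ∂df = f − d.
This gives a 6×12 integer matrix of rank 5; reducing to Smith normal form yields diagonal entries (1,1,1,1,1).

Boundary ∂_2: C_2 → C_1 acts by ∂[p,q,r] = [q,r] − [p,r] + [p,q]. For instance
  ∂acf = cf − af + ac,
  ∂abf = bf − af + ab.
The 12×6 boundary matrix has rank 6 and Smith normal form diag(1,1,1,1,1,1).

Now H_k = ker ∂_k / im ∂_{k+1}, so:

  H_1: rank ker ∂_1 − rank ∂_2 = (12 − 5) − 6 = 1, and the invariant factors of ∂_2 are all 1, so H_1 = Z.

H_1 ≅ Z.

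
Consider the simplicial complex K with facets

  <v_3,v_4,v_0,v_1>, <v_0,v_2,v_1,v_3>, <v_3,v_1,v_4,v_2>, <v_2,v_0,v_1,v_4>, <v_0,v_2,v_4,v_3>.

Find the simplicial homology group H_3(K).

K has 5 vertices, 10 edges, 10 triangles, 5 3-simplices.
rank ∂_3 = 4, rank ∂_4 = 0 ⇒ b_3 = 5 − 4 − 0 = 1. So H_3 ≅ Z.

H_3 ≅ Z.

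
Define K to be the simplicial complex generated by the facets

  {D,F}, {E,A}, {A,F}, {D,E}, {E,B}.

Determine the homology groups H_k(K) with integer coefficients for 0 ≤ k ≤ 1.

H_0 = Z,  H_1 = Z.

Fix the vertex order A < B < D < E < F and write every simplex with vertices in increasing order. Then dim K = 1 and the simplices of K are:

  0-simplices (5): A, B, D, E, F
  1-simplices (5): AE, AF, BE, DE, DF

so the chain groups are C_0 ≅ Z^5, C_1 ≅ Z^5.

The boundary map ∂_1: C_1 → C_0 sends each edge [p,q] (with p < q) to q − p. For instance
  ∂AF = F − A.
The resulting 5×5 matrix has rank 4, and its Smith normal form has invariant factors (1,1,1,1).

Computing H_k = (kernel of ∂_k) / (image of ∂_{k+1}):

  H_0: rank C_0 − rank ∂_1 = 5 − 4 = 1, and the invariant factors of ∂_1 are all 1, so H_0 = Z.
  H_1: rank ker ∂_1 − rank ∂_2 = (5 − 4) − 0 = 1, and there is no ∂_2, so H_1 = Z.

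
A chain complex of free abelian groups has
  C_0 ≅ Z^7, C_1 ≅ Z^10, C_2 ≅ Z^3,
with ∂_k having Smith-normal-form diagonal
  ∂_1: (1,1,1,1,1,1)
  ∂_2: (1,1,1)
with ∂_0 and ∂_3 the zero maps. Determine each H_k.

H_0: b_0 = 7 − 0 − 6 = 1; torsion from ∂_1 factors > 1: none. So H_0 = Z.
H_1: b_1 = 10 − 6 − 3 = 1; torsion from ∂_2 factors > 1: none. So H_1 = Z.
H_2: b_2 = 3 − 3 − 0 = 0; torsion from ∂_3 factors > 1: none. So H_2 = 0.

H_0 = Z,  H_1 = Z,  H_2 = 0.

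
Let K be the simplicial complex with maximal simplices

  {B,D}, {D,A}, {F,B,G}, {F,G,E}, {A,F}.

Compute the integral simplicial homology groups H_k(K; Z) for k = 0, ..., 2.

H_0 ≅ Z,  H_1 ≅ Z,  H_2 = 0.

Take the total order A < B < D < E < F < G on the vertex set. Then K (dimension 2) consists of the simplices:

  0-simplices (6): A, B, D, E, F, G
  1-simplices (8): AD, AF, BD, BF, BG, EF, EG, FG
  2-simplices (2): BFG, EFG

Hence C_0 ≅ Z^6, C_1 ≅ Z^8, C_2 ≅ Z^2.

The boundary map ∂_1: C_1 → C_0 sends each edge [p,q] (with p < q) to q − p. For instance
  ∂BG = G − B.
The 6×8 boundary matrix has rank 5 and Smith normal form diag(1,1,1,1,1).

The boundary map ∂_2: C_2 → C_1 acts by ∂[p,q,r] = [q,r] − [p,r] + [p,q]. For instance
  ∂BFG = FG − BG + BF,
  ∂EFG = FG − EG + EF.
This gives a 8×2 integer matrix of rank 2; reducing to Smith normal form yields diagonal entries (1,1).

From H_k ≅ ker(∂_k) / im(∂_{k+1}) we obtain:

  H_0: rank C_0 − rank ∂_1 = 6 − 5 = 1, and the invariant factors of ∂_1 are all 1, so H_0 = Z.
  H_1: rank ker ∂_1 − rank ∂_2 = (8 − 5) − 2 = 1, and the invariant factors of ∂_2 are all 1, so H_1 = Z.
  H_2: rank ker ∂_2 − rank ∂_3 = (2 − 2) − 0 = 0, and there is no ∂_3, so H_2 = 0.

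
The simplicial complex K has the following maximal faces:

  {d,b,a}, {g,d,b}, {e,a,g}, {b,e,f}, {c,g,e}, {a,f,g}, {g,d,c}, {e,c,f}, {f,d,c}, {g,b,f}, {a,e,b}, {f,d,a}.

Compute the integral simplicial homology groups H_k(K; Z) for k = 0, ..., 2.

We work with the vertex ordering a < b < c < d < e < f < g. The simplices of K, each written with vertices in increasing order, are:

  0-simplices (7): a, b, c, d, e, f, g
  1-simplices (18): ab, ad, ae, af, ag, bd, be, bf, bg, cd, ce, cf, cg, df, dg, ef, eg, fg
  2-simplices (12): abd, abe, adf, aeg, afg, bdg, bef, bfg, cdf, cdg, cef, ceg

so the chain groups are C_0 ≅ Z^7, C_1 ≅ Z^18, C_2 ≅ Z^12.

Boundary ∂_1: C_1 → C_0 sends each edge [p,q] (with p < q) to q − p. For instance
  ∂bd = d − b.
This gives a 7×18 integer matrix of rank 6; reducing to Smith normal form yields diagonal entries (1,1,1,1,1,1).

Boundary ∂_2: C_2 → C_1 sends each 2-simplex [p,q,r] to [q,r] − [p,r] + [p,q]. For instance
  ∂adf = df − af + ad,
  ∂cdf = df − cf + cd.
As a 18×12 matrix over Z this has rank 12, with invariant factors (1,1,1,1,1,1,1,1,1,1,1,2).

Computing H_k = (kernel of ∂_k) / (image of ∂_{k+1}):

  H_0: rank C_0 − rank ∂_1 = 7 − 6 = 1, and the invariant factors of ∂_1 are all 1, so H_0 ≅ Z.
  H_1: rank ker ∂_1 − rank ∂_2 = (18 − 6) − 12 = 0, and ∂_2 has invariant factor 2 > 1, so H_1 ≅ Z_2.
  H_2: rank ker ∂_2 − rank ∂_3 = (12 − 12) − 0 = 0, and there is no ∂_3, so H_2 ≅ 0.

As a check, the Euler characteristic is 7 − 18 + 12 = 1, which agrees with 1 − 0 + 0 = 1.
(K is a triangulation of the real projective plane RP^2.)

H_0 ≅ Z,  H_1 ≅ Z_2,  H_2 = 0.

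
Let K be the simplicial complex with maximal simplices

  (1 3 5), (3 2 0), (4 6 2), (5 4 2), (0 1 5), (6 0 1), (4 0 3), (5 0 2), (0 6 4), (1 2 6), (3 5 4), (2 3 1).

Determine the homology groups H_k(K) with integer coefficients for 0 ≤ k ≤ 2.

H_0 = Z,  H_1 = Z/2Z,  H_2 = 0.

Take the total order 0 < 1 < 2 < 3 < 4 < 5 < 6 on the vertex set. Then K (dimension 2) consists of the simplices:

  0-simplices (7): [0], [1], [2], [3], [4], [5], [6]
  1-simplices (18): [0,1], [0,2], [0,3], [0,4], [0,5], [0,6], [1,2], [1,3], [1,5], [1,6], [2,3], [2,4], [2,5], [2,6], [3,4], [3,5], [4,5], [4,6]
  2-simplices (12): [0,1,5], [0,1,6], [0,2,3], [0,2,5], [0,3,4], [0,4,6], [1,2,3], [1,2,6], [1,3,5], [2,4,5], [2,4,6], [3,4,5]

Hence C_0 ≅ Z^7, C_1 ≅ Z^18, C_2 ≅ Z^12.

∂_1: C_1 → C_0 is given by ∂[p,q] = [q] − [p].
The resulting 7×18 matrix has rank 6, and its Smith normal form has invariant factors (1,1,1,1,1,1).

∂_2: C_2 → C_1 maps a triangle to the signed sum of its edges. For instance
  ∂[2,4,5] = [4,5] − [2,5] + [2,4],
  ∂[0,1,5] = [1,5] − [0,5] + [0,1].
The 18×12 boundary matrix has rank 12 and Smith normal form diag(1,1,1,1,1,1,1,1,1,1,1,2).

Computing H_k = (kernel of ∂_k) / (image of ∂_{k+1}):

  H_0: rank C_0 − rank ∂_1 = 7 − 6 = 1, and the invariant factors of ∂_1 are all 1, so H_0 ≅ Z.
  H_1: rank ker ∂_1 − rank ∂_2 = (18 − 6) − 12 = 0, and ∂_2 has invariant factor 2 > 1, so H_1 ≅ Z/2Z.
  H_2: rank ker ∂_2 − rank ∂_3 = (12 − 12) − 0 = 0, and there is no ∂_3, so H_2 ≅ 0.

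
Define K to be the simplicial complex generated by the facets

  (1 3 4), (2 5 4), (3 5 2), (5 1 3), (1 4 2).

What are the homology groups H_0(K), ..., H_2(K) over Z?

Order the vertices as 1 < 2 < 3 < 4 < 5. Listing each simplex with vertices in this order, K has dimension 2 with simplices:

  0-simplices (5): [1], [2], [3], [4], [5]
  1-simplices (10): [1,2], [1,3], [1,4], [1,5], [2,3], [2,4], [2,5], [3,4], [3,5], [4,5]
  2-simplices (5): [1,2,4], [1,3,4], [1,3,5], [2,3,5], [2,4,5]

giving chain groups C_0 ≅ Z^5, C_1 ≅ Z^10, C_2 ≅ Z^5.

The boundary map ∂_1: C_1 → C_0 maps an edge to its endpoints' difference, ∂[p,q] = q − p. For instance
  ∂[4,5] = [5] − [4].
The resulting 5×10 matrix has rank 4, and its Smith normal form has invariant factors (1,1,1,1).

Boundary ∂_2: C_2 → C_1 acts by ∂[p,q,r] = [q,r] − [p,r] + [p,q]. For instance
  ∂[2,3,5] = [3,5] − [2,5] + [2,3],
  ∂[1,2,4] = [2,4] − [1,4] + [1,2].
This gives a 10×5 integer matrix of rank 5; reducing to Smith normal form yields diagonal entries (1,1,1,1,1).

Now H_k = ker ∂_k / im ∂_{k+1}, so:

  H_0: rank C_0 − rank ∂_1 = 5 − 4 = 1, and the invariant factors of ∂_1 are all 1, so H_0 = Z.
  H_1: rank ker ∂_1 − rank ∂_2 = (10 − 4) − 5 = 1, and the invariant factors of ∂_2 are all 1, so H_1 = Z.
  H_2: rank ker ∂_2 − rank ∂_3 = (5 − 5) − 0 = 0, and there is no ∂_3, so H_2 = 0.

H_0 ≅ Z,  H_1 ≅ Z,  H_2 = 0.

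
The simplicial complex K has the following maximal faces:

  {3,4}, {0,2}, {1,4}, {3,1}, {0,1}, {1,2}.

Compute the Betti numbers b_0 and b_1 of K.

K has 5 vertices, 6 edges.
rank ∂_0 = 0, rank ∂_1 = 4 ⇒ b_0 = 5 − 0 − 4 = 1; all invariant factors of ∂_1 are 1 so no torsion. So H_0 ≅ Z.
rank ∂_1 = 4, rank ∂_2 = 0 ⇒ b_1 = 6 − 4 − 0 = 2. So H_1 ≅ Z^2.

b_0 = 1, b_1 = 2.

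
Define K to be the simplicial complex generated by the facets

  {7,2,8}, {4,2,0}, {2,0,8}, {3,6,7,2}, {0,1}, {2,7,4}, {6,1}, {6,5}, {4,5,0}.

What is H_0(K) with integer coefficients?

H_0 = Z.

We work with the vertex ordering 0 < 1 < 2 < 3 < 4 < 5 < 6 < 7 < 8. The simplices of K, each written with vertices in increasing order, are:

  0-simplices (9): [0], [1], [2], [3], [4], [5], [6], [7], [8]
  1-simplices (18): [0,1], [0,2], [0,4], [0,5], [0,8], [1,6], [2,3], [2,4], [2,6], [2,7], [2,8], [3,6], [3,7], [4,5], [4,7], [5,6], [6,7], [7,8]
  2-simplices (9): [0,2,4], [0,2,8], [0,4,5], [2,3,6], [2,3,7], [2,4,7], [2,6,7], [2,7,8], [3,6,7]
  3-simplices (1): [2,3,6,7]

giving chain groups C_0 ≅ Z^9, C_1 ≅ Z^18, C_2 ≅ Z^9, C_3 ≅ Z^1.

The boundary map ∂_1: C_1 → C_0 sends each edge [p,q] (with p < q) to q − p.
As a 9×18 matrix over Z this has rank 8, with invariant factors (1,1,1,1,1,1,1,1).

∂_2: C_2 → C_1 acts by ∂[p,q,r] = [q,r] − [p,r] + [p,q]. For instance
  ∂[3,6,7] = [6,7] − [3,7] + [3,6],
  ∂[2,4,7] = [4,7] − [2,7] + [2,4].
This gives a 18×9 integer matrix of rank 8; reducing to Smith normal form yields diagonal entries (1,1,1,1,1,1,1,1).

The boundary map ∂_3: C_3 → C_2 sends each 3-simplex σ to the alternating sum Σ_i (−1)^i (σ with its i-th vertex removed). For instance
  ∂[2,3,6,7] = [3,6,7] − [2,6,7] + [2,3,7] − [2,3,6].
The 9×1 boundary matrix has rank 1 and Smith normal form diag(1).

Reading off H_k = ker ∂_k / im ∂_{k+1}:

  H_0: rank C_0 − rank ∂_1 = 9 − 8 = 1, and the invariant factors of ∂_1 are all 1, so H_0 = Z.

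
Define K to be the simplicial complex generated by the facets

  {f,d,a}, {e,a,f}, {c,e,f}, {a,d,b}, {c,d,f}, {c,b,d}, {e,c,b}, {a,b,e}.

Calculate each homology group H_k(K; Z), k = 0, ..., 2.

H_0 ≅ Z,  H_1 = 0,  H_2 ≅ Z.

Order the vertices as a < b < c < d < e < f. Listing each simplex with vertices in this order, K has dimension 2 with simplices:

  0-simplices (6): a, b, c, d, e, f
  1-simplices (12): ab, ad, ae, af, bc, bd, be, cd, ce, cf, df, ef
  2-simplices (8): abd, abe, adf, aef, bcd, bce, cdf, cef

so the chain groups are C_0 ≅ Z^6, C_1 ≅ Z^12, C_2 ≅ Z^8.

Boundary ∂_1: C_1 → C_0 maps an edge to its endpoints' difference, ∂[p,q] = q − p. For instance
  ∂be = e − b.
As a 6×12 matrix over Z this has rank 5, with invariant factors (1,1,1,1,1).

∂_2: C_2 → C_1 acts by ∂[p,q,r] = [q,r] − [p,r] + [p,q]. For instance
  ∂abe = be − ae + ab,
  ∂cdf = df − cf + cd.
The resulting 12×8 matrix has rank 7, and its Smith normal form has invariant factors (1,1,1,1,1,1,1).

Now H_k = ker ∂_k / im ∂_{k+1}, so:

  H_0: rank C_0 − rank ∂_1 = 6 − 5 = 1, and the invariant factors of ∂_1 are all 1, so H_0 ≅ Z.
  H_1: rank ker ∂_1 − rank ∂_2 = (12 − 5) − 7 = 0, and the invariant factors of ∂_2 are all 1, so H_1 ≅ 0.
  H_2: rank ker ∂_2 − rank ∂_3 = (8 − 7) − 0 = 1, and there is no ∂_3, so H_2 ≅ Z.

(K is a triangulation of the 2-sphere S^2.)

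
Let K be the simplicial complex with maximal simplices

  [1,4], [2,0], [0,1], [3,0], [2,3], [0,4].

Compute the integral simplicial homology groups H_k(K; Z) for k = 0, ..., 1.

Order the vertices as 0 < 1 < 2 < 3 < 4. Listing each simplex with vertices in this order, K has dimension 1 with simplices:

  0-simplices (5): [0], [1], [2], [3], [4]
  1-simplices (6): [0,1], [0,2], [0,3], [0,4], [1,4], [2,3]

Hence C_0 ≅ Z^5, C_1 ≅ Z^6.

Boundary ∂_1: C_1 → C_0 is given by ∂[p,q] = [q] − [p]. For instance
  ∂[2,3] = [3] − [2].
The resulting 5×6 matrix has rank 4, and its Smith normal form has invariant factors (1,1,1,1).

From H_k ≅ ker(∂_k) / im(∂_{k+1}) we obtain:

  H_0: rank C_0 − rank ∂_1 = 5 − 4 = 1, and the invariant factors of ∂_1 are all 1, so H_0 = Z.
  H_1: rank ker ∂_1 − rank ∂_2 = (6 − 4) − 0 = 2, and there is no ∂_2, so H_1 = Z^2.

As a check, the Euler characteristic is 5 − 6 = -1, which agrees with 1 − 2 = -1.

H_0 ≅ Z,  H_1 ≅ Z^2.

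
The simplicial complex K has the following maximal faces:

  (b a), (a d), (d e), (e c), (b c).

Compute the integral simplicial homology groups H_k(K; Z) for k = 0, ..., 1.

K has 5 vertices, 5 edges.
rank ∂_0 = 0, rank ∂_1 = 4 ⇒ b_0 = 5 − 0 − 4 = 1; all invariant factors of ∂_1 are 1 so no torsion. So H_0 ≅ Z.
rank ∂_1 = 4, rank ∂_2 = 0 ⇒ b_1 = 5 − 4 − 0 = 1. So H_1 ≅ Z.

H_0 = Z,  H_1 = Z.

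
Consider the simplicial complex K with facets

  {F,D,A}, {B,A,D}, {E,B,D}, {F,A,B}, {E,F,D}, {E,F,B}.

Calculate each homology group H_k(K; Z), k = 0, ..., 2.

We work with the vertex ordering A < B < D < E < F. The simplices of K, each written with vertices in increasing order, are:

  0-simplices (5): A, B, D, E, F
  1-simplices (9): AB, AD, AF, BD, BE, BF, DE, DF, EF
  2-simplices (6): ABD, ABF, ADF, BDE, BEF, DEF

so the chain groups are C_0 ≅ Z^5, C_1 ≅ Z^9, C_2 ≅ Z^6.

The boundary map ∂_1: C_1 → C_0 sends each edge [p,q] (with p < q) to q − p.
As a 5×9 matrix over Z this has rank 4, with invariant factors (1,1,1,1).

∂_2: C_2 → C_1 maps a triangle to the signed sum of its edges. For instance
  ∂ABD = BD − AD + AB,
  ∂BDE = DE − BE + BD.
This gives a 9×6 integer matrix of rank 5; reducing to Smith normal form yields diagonal entries (1,1,1,1,1).

Computing H_k = (kernel of ∂_k) / (image of ∂_{k+1}):

  H_0: rank C_0 − rank ∂_1 = 5 − 4 = 1, and the invariant factors of ∂_1 are all 1, so H_0 ≅ Z.
  H_1: rank ker ∂_1 − rank ∂_2 = (9 − 4) − 5 = 0, and the invariant factors of ∂_2 are all 1, so H_1 ≅ 0.
  H_2: rank ker ∂_2 − rank ∂_3 = (6 − 5) − 0 = 1, and there is no ∂_3, so H_2 ≅ Z.

(K is a triangulation of the 2-sphere S^2.)

H_0 ≅ Z,  H_1 = 0,  H_2 ≅ Z.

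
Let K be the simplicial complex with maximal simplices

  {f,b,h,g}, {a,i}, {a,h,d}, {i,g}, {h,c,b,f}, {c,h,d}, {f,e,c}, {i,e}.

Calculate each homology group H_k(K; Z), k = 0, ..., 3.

H_0 ≅ Z,  H_1 ≅ Z^2,  H_2 = 0,  H_3 = 0.

Take the total order a < b < c < d < e < f < g < h < i on the vertex set. Then K (dimension 3) consists of the simplices:

  0-simplices (9): a, b, c, d, e, f, g, h, i
  1-simplices (18): ad, ah, ai, bc, bf, bg, bh, cd, ce, cf, ch, dh, ef, ei, fg, fh, gh, gi
  2-simplices (10): adh, bcf, bch, bfg, bfh, bgh, cdh, cef, cfh, fgh
  3-simplices (2): bcfh, bfgh

giving chain groups C_0 ≅ Z^9, C_1 ≅ Z^18, C_2 ≅ Z^10, C_3 ≅ Z^2.

The boundary map ∂_1: C_1 → C_0 sends each edge [p,q] (with p < q) to q − p. For instance
  ∂bc = c − b.
The resulting 9×18 matrix has rank 8, and its Smith normal form has invariant factors (1,1,1,1,1,1,1,1).

The boundary map ∂_2: C_2 → C_1 maps a triangle to the signed sum of its edges. For instance
  ∂bch = ch − bh + bc,
  ∂bgh = gh − bh + bg.
This gives a 18×10 integer matrix of rank 8; reducing to Smith normal form yields diagonal entries (1,1,1,1,1,1,1,1).

∂_3: C_3 → C_2 sends each 3-simplex σ to the alternating sum Σ_i (−1)^i (σ with its i-th vertex removed). For instance
  ∂bfgh = fgh − bgh + bfh − bfg,
  ∂bcfh = cfh − bfh + bch − bcf.
This gives a 10×2 integer matrix of rank 2; reducing to Smith normal form yields diagonal entries (1,1).

Computing H_k = (kernel of ∂_k) / (image of ∂_{k+1}):

  H_0: rank C_0 − rank ∂_1 = 9 − 8 = 1, and the invariant factors of ∂_1 are all 1, so H_0 ≅ Z.
  H_1: rank ker ∂_1 − rank ∂_2 = (18 − 8) − 8 = 2, and the invariant factors of ∂_2 are all 1, so H_1 ≅ Z^2.
  H_2: rank ker ∂_2 − rank ∂_3 = (10 − 8) − 2 = 0, and the invariant factors of ∂_3 are all 1, so H_2 ≅ 0.
  H_3: rank ker ∂_3 − rank ∂_4 = (2 − 2) − 0 = 0, and there is no ∂_4, so H_3 ≅ 0.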